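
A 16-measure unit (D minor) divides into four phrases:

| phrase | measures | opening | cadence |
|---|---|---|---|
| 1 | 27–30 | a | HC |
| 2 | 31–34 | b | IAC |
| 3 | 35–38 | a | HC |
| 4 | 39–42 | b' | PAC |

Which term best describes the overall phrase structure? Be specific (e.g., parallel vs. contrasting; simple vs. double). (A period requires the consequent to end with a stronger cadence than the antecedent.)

parallel double period

Four phrases in two halves: the first half (mm. 27-34) ends with an imperfect authentic cadence, the second (bars 35–42) with a perfect authentic cadence — a large antecedent–consequent pair, i.e. a double period.
Phrase 3 begins with the same material as phrase 1, making it parallel.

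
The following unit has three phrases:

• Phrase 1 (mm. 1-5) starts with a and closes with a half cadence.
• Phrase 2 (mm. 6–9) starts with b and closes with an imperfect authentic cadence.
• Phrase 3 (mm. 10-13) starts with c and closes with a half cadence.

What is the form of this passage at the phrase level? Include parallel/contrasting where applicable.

phrase group

The final phrase closes with a half cadence, which is not stronger than the preceding imperfect authentic cadence; the 3 phrases lack an overall antecedent–consequent design and so form a phrase group.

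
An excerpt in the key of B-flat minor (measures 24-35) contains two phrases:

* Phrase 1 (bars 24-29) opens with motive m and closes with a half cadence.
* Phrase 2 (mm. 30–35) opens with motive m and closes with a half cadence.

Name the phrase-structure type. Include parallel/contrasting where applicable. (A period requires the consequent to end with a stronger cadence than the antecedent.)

Both phrases have the same opening (m) and the same cadence (half cadence): the second is a restatement, not a consequent, so this is a repeated phrase rather than a period.

repeated phrase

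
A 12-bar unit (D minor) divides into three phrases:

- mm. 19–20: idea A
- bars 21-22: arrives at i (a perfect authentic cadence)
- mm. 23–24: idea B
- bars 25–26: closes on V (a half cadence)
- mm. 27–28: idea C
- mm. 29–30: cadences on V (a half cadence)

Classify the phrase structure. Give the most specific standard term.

The final phrase closes with a half cadence, which is not stronger than the preceding half cadence; the 3 phrases lack an overall antecedent–consequent design and so form a phrase group.

phrase group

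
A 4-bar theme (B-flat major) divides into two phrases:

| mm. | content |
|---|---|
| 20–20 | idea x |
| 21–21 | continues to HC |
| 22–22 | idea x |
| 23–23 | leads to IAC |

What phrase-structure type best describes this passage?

Phrase 1 ends with a half cadence (weaker) and phrase 2 with an imperfect authentic cadence (stronger): antecedent + consequent = a period.
The two phrases open with the same material (x / x), so the period is parallel.

parallel period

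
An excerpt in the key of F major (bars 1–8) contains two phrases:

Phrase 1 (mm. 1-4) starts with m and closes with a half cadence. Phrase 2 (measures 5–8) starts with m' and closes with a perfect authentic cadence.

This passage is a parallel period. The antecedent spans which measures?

measures 1–4

The antecedent is the phrase ending with the weaker cadence (half cadence, phrase 1) and the consequent the one ending more conclusively (perfect authentic cadence, phrase 2); the antecedent is mm. 1–4.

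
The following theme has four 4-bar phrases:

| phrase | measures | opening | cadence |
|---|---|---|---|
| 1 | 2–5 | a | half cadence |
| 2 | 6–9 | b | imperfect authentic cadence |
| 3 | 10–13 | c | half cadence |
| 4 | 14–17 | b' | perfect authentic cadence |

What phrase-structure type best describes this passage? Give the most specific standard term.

Four phrases in two halves: the first half (mm. 2–9) ends with an imperfect authentic cadence, the second (bars 10–17) with a perfect authentic cadence — a large antecedent–consequent pair, i.e. a double period.
Phrase 3 begins with different material from phrase 1, making it contrasting.

contrasting double period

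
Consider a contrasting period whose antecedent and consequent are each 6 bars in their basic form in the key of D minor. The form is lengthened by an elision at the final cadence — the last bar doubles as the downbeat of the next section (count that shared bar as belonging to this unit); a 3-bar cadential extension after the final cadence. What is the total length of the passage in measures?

Basic contrasting period: 6 + 6 = 12 bars.
12 (basic form) + 3 (cadential extension) = 15.
The elision shares a bar with the next section but does not change this unit's count.

15 measures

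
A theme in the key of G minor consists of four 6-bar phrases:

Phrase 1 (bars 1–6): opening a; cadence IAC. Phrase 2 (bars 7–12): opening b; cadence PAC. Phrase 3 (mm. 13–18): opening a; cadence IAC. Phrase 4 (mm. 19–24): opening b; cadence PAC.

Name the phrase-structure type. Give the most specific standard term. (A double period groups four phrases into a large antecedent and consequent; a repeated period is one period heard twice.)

The cadence pattern IAC–PAC–IAC–PAC is weak–strong twice, and phrases 3–4 restate phrases 1–2: a period heard twice, not a double period (which would end weakly at phrase 2).

repeated period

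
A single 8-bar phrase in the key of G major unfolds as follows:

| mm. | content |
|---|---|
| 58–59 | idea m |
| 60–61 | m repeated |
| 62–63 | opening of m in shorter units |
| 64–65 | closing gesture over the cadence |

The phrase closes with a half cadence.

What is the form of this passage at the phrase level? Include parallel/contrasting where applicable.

Basic idea (measures 58–59) + its repetition (measures 60–61) form the presentation; fragmentation and cadence (mm. 62–65) form the continuation — the 8-bar whole is a sentence.

sentence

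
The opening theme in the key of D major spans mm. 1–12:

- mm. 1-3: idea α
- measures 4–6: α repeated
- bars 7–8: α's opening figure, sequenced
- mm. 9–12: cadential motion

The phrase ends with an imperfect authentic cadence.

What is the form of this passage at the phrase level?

sentence

Basic idea (mm. 1-3) + its repetition (bars 4–6) form the presentation; fragmentation and cadence (measures 7-12) form the continuation — the 12-bar whole is a sentence.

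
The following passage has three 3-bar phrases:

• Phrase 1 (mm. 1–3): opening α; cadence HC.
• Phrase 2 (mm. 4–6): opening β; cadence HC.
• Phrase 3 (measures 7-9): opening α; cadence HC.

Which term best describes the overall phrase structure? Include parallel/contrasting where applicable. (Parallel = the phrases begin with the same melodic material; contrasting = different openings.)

The final phrase closes with a half cadence, which is not stronger than the preceding half cadence; the 3 phrases lack an overall antecedent–consequent design and so form a phrase group.

phrase group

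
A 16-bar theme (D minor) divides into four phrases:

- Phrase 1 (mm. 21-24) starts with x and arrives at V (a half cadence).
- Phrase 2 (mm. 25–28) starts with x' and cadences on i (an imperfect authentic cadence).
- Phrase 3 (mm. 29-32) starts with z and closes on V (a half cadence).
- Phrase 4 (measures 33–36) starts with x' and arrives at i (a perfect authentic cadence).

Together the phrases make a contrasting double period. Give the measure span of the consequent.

measures 29–36

In a double period the first pair of phrases (ending imperfect authentic cadence) is the large antecedent and the second pair (ending perfect authentic cadence) is the large consequent; the consequent is measures 29–36.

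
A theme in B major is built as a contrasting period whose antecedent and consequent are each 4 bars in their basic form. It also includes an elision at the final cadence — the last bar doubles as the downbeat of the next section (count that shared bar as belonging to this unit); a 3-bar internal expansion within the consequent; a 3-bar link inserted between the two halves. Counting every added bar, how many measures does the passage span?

14 measures

Basic contrasting period: 4 + 4 = 8 bars.
8 (basic form) + 3 (internal expansion) + 3 (link) = 14.
The elision shares a bar with the next section but does not change this unit's count.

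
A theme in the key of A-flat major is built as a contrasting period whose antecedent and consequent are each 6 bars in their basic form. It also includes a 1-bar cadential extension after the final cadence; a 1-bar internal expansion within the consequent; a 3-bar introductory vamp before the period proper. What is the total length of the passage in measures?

Basic contrasting period: 6 + 6 = 12 bars.
12 (basic form) + 1 (cadential extension) + 1 (internal expansion) + 3 (introduction) = 17.

17 measures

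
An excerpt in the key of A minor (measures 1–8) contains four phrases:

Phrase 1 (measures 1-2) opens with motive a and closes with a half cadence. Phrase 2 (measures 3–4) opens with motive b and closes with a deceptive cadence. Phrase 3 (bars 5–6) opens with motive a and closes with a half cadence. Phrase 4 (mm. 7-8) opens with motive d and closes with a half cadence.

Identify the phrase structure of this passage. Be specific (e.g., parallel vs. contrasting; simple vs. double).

Phrase 4 ends with a half cadence, no stronger than phrase 2's deceptive cadence, so the four phrases do not form a double period; nor do phrases 3–4 duplicate 1–2, so it is not a repeated period. With no phrase reaching a conclusive cadence, the passage is a phrase group.

phrase group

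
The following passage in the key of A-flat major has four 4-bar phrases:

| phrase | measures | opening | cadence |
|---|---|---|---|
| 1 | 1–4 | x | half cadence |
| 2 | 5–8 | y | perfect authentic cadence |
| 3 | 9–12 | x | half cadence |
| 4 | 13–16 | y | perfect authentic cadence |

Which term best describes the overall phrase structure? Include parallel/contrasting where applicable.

The cadence pattern HC–PAC–HC–PAC is weak–strong twice, and phrases 3–4 restate phrases 1–2: a period heard twice, not a double period (which would end weakly at phrase 2).

repeated period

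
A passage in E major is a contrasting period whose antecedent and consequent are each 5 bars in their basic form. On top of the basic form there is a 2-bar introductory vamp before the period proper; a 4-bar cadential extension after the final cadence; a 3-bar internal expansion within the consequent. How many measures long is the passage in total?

19 measures

Basic contrasting period: 5 + 5 = 10 bars.
10 (basic form) + 2 (introduction) + 4 (cadential extension) + 3 (internal expansion) = 19.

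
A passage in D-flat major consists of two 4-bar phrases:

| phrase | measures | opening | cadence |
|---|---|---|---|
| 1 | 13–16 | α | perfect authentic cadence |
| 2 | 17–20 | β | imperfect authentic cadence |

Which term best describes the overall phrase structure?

The second phrase closes with an imperfect authentic cadence, which is not stronger than the first phrase's perfect authentic cadence; without a weak→strong cadential pair there is no antecedent–consequent relationship, so this is a phrase group rather than a period.

phrase group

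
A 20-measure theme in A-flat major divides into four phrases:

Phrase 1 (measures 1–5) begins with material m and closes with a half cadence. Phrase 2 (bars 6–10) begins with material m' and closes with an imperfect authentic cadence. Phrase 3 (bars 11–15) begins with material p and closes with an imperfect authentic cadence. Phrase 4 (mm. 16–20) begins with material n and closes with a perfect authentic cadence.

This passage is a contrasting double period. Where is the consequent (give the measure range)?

In a double period the four phrases pair into a large antecedent (phrases 1–2, ending imperfect authentic cadence) and a large consequent (phrases 3–4, ending perfect authentic cadence). The consequent spans bars 11–20.

measures 11–20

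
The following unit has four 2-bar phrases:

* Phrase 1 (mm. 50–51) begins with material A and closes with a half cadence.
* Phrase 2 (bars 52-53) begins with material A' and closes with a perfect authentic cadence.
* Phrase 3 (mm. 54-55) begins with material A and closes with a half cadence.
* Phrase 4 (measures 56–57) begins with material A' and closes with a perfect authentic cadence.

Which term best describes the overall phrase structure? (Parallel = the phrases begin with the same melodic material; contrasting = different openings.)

The cadence pattern HC–PAC–HC–PAC is weak–strong twice, and phrases 3–4 restate phrases 1–2: a period heard twice, not a double period (which would end weakly at phrase 2).

repeated period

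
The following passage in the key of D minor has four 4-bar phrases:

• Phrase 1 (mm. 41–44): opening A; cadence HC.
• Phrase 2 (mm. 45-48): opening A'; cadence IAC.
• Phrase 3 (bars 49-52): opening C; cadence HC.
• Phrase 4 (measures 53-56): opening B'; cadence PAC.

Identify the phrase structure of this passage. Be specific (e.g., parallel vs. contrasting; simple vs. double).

Four phrases in two halves: the first half (measures 41-48) ends with an imperfect authentic cadence, the second (measures 49-56) with a perfect authentic cadence — a large antecedent–consequent pair, i.e. a double period.
Phrase 3 begins with different material from phrase 1, making it contrasting.

contrasting double period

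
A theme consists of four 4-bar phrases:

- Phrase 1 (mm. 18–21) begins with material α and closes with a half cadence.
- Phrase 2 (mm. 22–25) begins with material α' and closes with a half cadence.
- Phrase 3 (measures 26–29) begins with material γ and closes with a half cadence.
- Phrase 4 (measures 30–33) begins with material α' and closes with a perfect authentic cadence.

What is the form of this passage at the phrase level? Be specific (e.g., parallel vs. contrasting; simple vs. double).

contrasting double period

Four phrases in two halves: the first half (bars 18-25) ends with a half cadence, the second (measures 26–33) with a perfect authentic cadence — a large antecedent–consequent pair, i.e. a double period.
Phrase 3 begins with different material from phrase 1, making it contrasting.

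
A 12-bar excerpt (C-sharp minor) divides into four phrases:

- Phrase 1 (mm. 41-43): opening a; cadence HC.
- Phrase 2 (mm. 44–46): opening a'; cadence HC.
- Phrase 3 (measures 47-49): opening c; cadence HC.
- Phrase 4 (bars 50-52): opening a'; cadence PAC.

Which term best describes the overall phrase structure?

contrasting double period

Four phrases in two halves: the first half (mm. 41-46) ends with a half cadence, the second (bars 47–52) with a perfect authentic cadence — a large antecedent–consequent pair, i.e. a double period.
Phrase 3 begins with different material from phrase 1, making it contrasting.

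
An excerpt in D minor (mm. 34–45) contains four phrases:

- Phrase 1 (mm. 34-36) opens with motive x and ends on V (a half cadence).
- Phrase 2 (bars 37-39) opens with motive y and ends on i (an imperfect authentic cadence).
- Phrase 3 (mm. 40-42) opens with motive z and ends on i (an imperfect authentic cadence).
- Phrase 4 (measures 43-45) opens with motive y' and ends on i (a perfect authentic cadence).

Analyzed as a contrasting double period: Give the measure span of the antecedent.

measures 34–39

In a double period the four phrases pair into a large antecedent (phrases 1–2, ending imperfect authentic cadence) and a large consequent (phrases 3–4, ending perfect authentic cadence). The antecedent spans measures 34–39.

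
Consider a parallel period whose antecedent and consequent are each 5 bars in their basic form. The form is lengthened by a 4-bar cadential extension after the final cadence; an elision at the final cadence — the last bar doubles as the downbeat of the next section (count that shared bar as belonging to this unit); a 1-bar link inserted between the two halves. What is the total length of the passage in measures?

Basic parallel period: 5 + 5 = 10 bars.
10 (basic form) + 4 (cadential extension) + 1 (link) = 15.
The elision shares a bar with the next section but does not change this unit's count.

15 measures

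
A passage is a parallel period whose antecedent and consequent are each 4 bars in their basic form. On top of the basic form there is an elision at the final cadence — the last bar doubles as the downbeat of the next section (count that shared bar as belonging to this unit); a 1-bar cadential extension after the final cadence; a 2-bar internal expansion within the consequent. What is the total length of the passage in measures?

Basic parallel period: 4 + 4 = 8 bars.
8 (basic form) + 1 (cadential extension) + 2 (internal expansion) = 11.
The elision shares a bar with the next section but does not change this unit's count.

11 measures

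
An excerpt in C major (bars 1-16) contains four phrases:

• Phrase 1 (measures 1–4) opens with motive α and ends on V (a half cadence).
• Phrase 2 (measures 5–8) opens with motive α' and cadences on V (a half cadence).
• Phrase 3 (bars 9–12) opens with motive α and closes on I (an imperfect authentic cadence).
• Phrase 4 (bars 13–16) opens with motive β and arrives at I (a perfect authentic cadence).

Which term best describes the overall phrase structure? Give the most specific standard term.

parallel double period

Four phrases in two halves: the first half (bars 1–8) ends with a half cadence, the second (mm. 9-16) with a perfect authentic cadence — a large antecedent–consequent pair, i.e. a double period.
Phrase 3 begins with the same material as phrase 1, making it parallel.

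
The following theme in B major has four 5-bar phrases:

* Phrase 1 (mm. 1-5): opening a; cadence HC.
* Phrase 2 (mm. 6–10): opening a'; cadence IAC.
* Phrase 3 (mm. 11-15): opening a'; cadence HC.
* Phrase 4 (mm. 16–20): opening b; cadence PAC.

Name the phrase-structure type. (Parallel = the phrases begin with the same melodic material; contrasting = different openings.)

Four phrases in two halves: the first half (measures 1–10) ends with an imperfect authentic cadence, the second (mm. 11-20) with a perfect authentic cadence — a large antecedent–consequent pair, i.e. a double period.
Phrase 3 begins with the same material as phrase 1, making it parallel.

parallel double period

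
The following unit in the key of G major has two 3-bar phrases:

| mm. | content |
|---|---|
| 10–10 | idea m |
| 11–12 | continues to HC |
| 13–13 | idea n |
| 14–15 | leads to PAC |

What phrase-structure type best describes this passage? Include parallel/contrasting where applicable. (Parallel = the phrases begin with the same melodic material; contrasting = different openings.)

Phrase 1 ends with a half cadence (weaker) and phrase 2 with a perfect authentic cadence (stronger): antecedent + consequent = a period.
The two phrases open with different material (m / n), so the period is contrasting.

contrasting period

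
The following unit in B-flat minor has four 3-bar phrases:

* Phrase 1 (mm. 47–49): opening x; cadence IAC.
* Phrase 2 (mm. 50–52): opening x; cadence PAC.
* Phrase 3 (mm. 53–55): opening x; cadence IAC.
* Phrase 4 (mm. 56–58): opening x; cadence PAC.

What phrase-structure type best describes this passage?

The cadence pattern IAC–PAC–IAC–PAC is weak–strong twice, and phrases 3–4 restate phrases 1–2: a period heard twice, not a double period (which would end weakly at phrase 2).

repeated period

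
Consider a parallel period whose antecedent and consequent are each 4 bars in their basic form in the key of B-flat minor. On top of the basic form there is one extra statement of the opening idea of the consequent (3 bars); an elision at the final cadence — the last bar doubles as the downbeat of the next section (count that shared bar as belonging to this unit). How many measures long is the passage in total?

Basic parallel period: 4 + 4 = 8 bars.
8 (basic form) + 3 (extra statement) = 11.
The elision shares a bar with the next section but does not change this unit's count.

11 measures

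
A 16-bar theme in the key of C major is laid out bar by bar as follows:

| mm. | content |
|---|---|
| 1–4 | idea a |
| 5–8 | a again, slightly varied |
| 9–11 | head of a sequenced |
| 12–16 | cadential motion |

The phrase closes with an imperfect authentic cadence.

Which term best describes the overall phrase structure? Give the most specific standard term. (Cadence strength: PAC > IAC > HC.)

sentence

Basic idea (bars 1-4) + its repetition (bars 5–8) form the presentation; fragmentation and cadence (mm. 9-16) form the continuation — the 16-bar whole is a sentence.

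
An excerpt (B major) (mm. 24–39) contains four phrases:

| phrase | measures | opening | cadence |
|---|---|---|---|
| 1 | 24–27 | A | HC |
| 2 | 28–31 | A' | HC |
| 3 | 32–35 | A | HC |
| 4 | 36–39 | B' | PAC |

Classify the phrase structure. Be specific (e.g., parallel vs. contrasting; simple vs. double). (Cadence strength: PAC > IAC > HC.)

parallel double period

Four phrases in two halves: the first half (mm. 24–31) ends with a half cadence, the second (bars 32–39) with a perfect authentic cadence — a large antecedent–consequent pair, i.e. a double period.
Phrase 3 begins with the same material as phrase 1, making it parallel.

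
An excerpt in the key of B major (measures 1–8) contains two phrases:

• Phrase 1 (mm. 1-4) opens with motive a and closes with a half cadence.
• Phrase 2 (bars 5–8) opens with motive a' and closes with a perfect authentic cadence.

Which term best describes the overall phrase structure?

Phrase 1 ends with a half cadence (weaker) and phrase 2 with a perfect authentic cadence (stronger): antecedent + consequent = a period.
The two phrases open with the same material (a / a'), so the period is parallel.

parallel period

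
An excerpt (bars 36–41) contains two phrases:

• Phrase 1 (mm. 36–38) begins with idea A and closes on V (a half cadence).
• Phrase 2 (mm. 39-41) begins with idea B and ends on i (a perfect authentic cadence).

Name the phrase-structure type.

contrasting period

Phrase 1 ends with a half cadence (weaker) and phrase 2 with a perfect authentic cadence (stronger): antecedent + consequent = a period.
The two phrases open with different material (A / B), so the period is contrasting.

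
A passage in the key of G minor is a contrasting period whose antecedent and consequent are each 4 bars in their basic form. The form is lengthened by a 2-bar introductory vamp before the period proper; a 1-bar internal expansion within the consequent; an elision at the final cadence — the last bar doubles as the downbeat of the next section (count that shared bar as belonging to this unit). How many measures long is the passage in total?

Basic contrasting period: 4 + 4 = 8 bars.
8 (basic form) + 2 (introduction) + 1 (internal expansion) = 11.
The elision shares a bar with the next section but does not change this unit's count.

11 measures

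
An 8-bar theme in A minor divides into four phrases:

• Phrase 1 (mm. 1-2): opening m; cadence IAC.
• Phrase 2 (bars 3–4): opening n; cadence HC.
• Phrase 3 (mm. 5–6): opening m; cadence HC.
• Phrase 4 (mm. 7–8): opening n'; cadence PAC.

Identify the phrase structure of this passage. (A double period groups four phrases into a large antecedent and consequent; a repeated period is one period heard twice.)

parallel double period

Four phrases in two halves: the first half (mm. 1–4) ends with a half cadence, the second (measures 5-8) with a perfect authentic cadence — a large antecedent–consequent pair, i.e. a double period.
Phrase 3 begins with the same material as phrase 1, making it parallel.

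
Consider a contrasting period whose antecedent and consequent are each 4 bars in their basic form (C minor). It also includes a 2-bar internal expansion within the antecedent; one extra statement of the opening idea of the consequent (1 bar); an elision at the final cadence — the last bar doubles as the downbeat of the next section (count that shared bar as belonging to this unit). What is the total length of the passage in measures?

11 measures

Basic contrasting period: 4 + 4 = 8 bars.
8 (basic form) + 2 (internal expansion) + 1 (extra statement) = 11.
The elision shares a bar with the next section but does not change this unit's count.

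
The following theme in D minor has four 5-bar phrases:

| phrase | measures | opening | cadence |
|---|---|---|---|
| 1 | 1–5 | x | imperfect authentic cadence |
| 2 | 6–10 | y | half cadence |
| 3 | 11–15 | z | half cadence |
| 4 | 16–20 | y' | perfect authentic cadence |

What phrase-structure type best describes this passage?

Four phrases in two halves: the first half (mm. 1–10) ends with a half cadence, the second (mm. 11–20) with a perfect authentic cadence — a large antecedent–consequent pair, i.e. a double period.
Phrase 3 begins with different material from phrase 1, making it contrasting.

contrasting double period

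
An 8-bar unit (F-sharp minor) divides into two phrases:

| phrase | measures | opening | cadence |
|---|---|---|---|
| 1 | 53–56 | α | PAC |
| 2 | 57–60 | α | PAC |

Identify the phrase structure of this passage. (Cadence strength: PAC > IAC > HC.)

Both phrases have the same opening (α) and the same cadence (perfect authentic cadence): the second is a restatement, not a consequent, so this is a repeated phrase rather than a period.

repeated phrase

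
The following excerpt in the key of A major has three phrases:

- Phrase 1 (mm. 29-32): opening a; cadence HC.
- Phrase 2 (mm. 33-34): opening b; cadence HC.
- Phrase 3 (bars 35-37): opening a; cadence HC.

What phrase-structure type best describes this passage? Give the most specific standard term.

phrase group

The final phrase closes with a half cadence, which is not stronger than the preceding half cadence; the 3 phrases lack an overall antecedent–consequent design and so form a phrase group.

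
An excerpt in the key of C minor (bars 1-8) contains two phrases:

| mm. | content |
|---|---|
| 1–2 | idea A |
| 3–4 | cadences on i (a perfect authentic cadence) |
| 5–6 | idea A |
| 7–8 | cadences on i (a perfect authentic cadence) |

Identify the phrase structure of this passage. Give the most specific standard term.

repeated phrase

Both phrases have the same opening (A) and the same cadence (perfect authentic cadence): the second is a restatement, not a consequent, so this is a repeated phrase rather than a period.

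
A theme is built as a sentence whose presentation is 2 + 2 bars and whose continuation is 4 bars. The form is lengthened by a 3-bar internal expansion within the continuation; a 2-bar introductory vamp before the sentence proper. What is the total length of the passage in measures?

Basic sentence: 2 + 2 + 4 = 8 bars.
8 (basic form) + 3 (internal expansion) + 2 (introduction) = 13.

13 measures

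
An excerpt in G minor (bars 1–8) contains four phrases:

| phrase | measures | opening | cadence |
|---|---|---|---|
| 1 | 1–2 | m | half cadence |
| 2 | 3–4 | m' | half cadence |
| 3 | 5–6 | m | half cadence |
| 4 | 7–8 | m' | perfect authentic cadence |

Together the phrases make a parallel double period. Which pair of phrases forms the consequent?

In a double period the first pair of phrases (ending half cadence) is the large antecedent and the second pair (ending perfect authentic cadence) is the large consequent; the consequent is phrases 3 and 4.

phrases 3 and 4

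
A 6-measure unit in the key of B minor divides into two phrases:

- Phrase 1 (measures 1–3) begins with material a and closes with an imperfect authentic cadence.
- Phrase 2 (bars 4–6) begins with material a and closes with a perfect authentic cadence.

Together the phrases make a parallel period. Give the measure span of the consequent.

measures 4–6

The phrase ending with the weaker cadence (imperfect authentic cadence) is the antecedent; the one ending more conclusively (perfect authentic cadence) is the consequent. The consequent is measures 4–6.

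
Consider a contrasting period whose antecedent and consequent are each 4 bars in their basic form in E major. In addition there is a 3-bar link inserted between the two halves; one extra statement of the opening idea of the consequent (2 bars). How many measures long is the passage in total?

13 measures

Basic contrasting period: 4 + 4 = 8 bars.
8 (basic form) + 3 (link) + 2 (extra statement) = 13.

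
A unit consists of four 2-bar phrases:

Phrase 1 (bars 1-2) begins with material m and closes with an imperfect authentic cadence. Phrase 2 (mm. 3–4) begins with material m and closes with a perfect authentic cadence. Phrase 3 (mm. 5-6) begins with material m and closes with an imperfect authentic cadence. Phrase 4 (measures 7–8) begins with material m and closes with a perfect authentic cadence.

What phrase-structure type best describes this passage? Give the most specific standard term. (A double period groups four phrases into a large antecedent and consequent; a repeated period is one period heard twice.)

The cadence pattern IAC–PAC–IAC–PAC is weak–strong twice, and phrases 3–4 restate phrases 1–2: a period heard twice, not a double period (which would end weakly at phrase 2).

repeated period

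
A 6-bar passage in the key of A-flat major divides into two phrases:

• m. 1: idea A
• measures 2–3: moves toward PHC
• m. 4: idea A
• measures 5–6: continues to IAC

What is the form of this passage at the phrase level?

parallel period

Phrase 1 ends with a Phrygian half cadence (weaker) and phrase 2 with an imperfect authentic cadence (stronger): antecedent + consequent = a period.
The two phrases open with the same material (A / A), so the period is parallel.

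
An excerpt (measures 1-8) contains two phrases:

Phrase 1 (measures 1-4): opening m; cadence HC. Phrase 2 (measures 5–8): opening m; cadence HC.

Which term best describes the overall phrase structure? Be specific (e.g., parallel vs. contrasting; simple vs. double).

Both phrases have the same opening (m) and the same cadence (half cadence): the second is a restatement, not a consequent, so this is a repeated phrase rather than a period.

repeated phrase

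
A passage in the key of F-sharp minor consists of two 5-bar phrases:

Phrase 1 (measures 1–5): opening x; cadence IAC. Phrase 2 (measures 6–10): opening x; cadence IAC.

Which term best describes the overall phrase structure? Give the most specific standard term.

Both phrases have the same opening (x) and the same cadence (imperfect authentic cadence): the second is a restatement, not a consequent, so this is a repeated phrase rather than a period.

repeated phrase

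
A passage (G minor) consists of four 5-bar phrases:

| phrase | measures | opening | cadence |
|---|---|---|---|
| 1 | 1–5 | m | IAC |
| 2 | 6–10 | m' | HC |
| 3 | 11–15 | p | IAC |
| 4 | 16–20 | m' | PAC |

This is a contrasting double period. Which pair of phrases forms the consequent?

phrases 3 and 4

In a double period the first pair of phrases (ending half cadence) is the large antecedent and the second pair (ending perfect authentic cadence) is the large consequent; the consequent is phrases 3 and 4.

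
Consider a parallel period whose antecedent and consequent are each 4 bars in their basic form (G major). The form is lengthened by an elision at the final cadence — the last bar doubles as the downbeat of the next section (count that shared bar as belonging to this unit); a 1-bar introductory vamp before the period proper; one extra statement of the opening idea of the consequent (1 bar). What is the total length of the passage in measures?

Basic parallel period: 4 + 4 = 8 bars.
8 (basic form) + 1 (introduction) + 1 (extra statement) = 10.
The elision shares a bar with the next section but does not change this unit's count.

10 measures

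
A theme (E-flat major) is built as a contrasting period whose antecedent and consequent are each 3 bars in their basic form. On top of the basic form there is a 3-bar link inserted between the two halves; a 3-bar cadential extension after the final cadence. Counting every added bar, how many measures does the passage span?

Basic contrasting period: 3 + 3 = 6 bars.
6 (basic form) + 3 (link) + 3 (cadential extension) = 12.

12 measures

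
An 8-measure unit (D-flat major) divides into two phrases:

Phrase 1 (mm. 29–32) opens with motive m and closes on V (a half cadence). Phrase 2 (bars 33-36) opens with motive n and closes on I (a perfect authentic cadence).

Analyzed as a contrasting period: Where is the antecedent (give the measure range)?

measures 29–32

The antecedent is the phrase ending with the weaker cadence (half cadence, phrase 1) and the consequent the one ending more conclusively (perfect authentic cadence, phrase 2); the antecedent is mm. 29–32.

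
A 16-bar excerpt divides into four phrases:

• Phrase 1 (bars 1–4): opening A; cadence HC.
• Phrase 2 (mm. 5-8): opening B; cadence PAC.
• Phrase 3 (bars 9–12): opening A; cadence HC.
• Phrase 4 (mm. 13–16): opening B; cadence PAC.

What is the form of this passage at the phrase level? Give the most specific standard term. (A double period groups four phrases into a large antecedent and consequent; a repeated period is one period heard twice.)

The cadence pattern HC–PAC–HC–PAC is weak–strong twice, and phrases 3–4 restate phrases 1–2: a period heard twice, not a double period (which would end weakly at phrase 2).

repeated period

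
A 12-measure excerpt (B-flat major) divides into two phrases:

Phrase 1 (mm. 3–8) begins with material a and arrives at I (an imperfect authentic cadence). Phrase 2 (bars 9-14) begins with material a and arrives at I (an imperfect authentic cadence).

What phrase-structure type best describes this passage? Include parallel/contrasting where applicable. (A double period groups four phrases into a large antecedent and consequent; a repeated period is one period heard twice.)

repeated phrase

Both phrases have the same opening (a) and the same cadence (imperfect authentic cadence): the second is a restatement, not a consequent, so this is a repeated phrase rather than a period.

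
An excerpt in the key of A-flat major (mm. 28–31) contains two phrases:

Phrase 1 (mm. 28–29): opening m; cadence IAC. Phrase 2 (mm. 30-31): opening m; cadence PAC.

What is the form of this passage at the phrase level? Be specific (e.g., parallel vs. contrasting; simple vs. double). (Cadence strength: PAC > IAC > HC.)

parallel period

Phrase 1 ends with an imperfect authentic cadence (weaker) and phrase 2 with a perfect authentic cadence (stronger): antecedent + consequent = a period.
The two phrases open with the same material (m / m), so the period is parallel.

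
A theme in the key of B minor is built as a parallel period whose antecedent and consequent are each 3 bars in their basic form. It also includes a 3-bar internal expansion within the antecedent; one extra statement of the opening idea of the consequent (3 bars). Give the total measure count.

12 measures

Basic parallel period: 3 + 3 = 6 bars.
6 (basic form) + 3 (internal expansion) + 3 (extra statement) = 12.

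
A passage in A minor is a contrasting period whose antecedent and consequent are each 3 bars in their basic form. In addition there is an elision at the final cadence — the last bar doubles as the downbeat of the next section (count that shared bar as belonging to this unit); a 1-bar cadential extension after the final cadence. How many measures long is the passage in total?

Basic contrasting period: 3 + 3 = 6 bars.
6 (basic form) + 1 (cadential extension) = 7.
The elision shares a bar with the next section but does not change this unit's count.

7 measures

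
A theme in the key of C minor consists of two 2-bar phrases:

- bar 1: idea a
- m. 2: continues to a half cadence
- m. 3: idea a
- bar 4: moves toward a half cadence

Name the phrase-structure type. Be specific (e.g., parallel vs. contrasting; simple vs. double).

repeated phrase

Both phrases have the same opening (a) and the same cadence (half cadence): the second is a restatement, not a consequent, so this is a repeated phrase rather than a period.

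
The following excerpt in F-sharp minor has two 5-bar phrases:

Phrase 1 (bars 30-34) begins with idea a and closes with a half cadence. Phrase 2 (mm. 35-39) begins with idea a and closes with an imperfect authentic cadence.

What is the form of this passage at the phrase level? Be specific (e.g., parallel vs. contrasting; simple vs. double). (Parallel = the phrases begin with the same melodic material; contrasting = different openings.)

Phrase 1 ends with a half cadence (weaker) and phrase 2 with an imperfect authentic cadence (stronger): antecedent + consequent = a period.
The two phrases open with the same material (a / a), so the period is parallel.

parallel period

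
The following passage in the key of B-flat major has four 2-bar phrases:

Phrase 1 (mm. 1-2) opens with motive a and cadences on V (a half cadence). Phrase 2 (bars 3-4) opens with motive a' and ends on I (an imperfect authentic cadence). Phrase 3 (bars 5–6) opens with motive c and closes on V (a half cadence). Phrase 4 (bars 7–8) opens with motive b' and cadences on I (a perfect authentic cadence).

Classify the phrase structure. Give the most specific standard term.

Four phrases in two halves: the first half (mm. 1–4) ends with an imperfect authentic cadence, the second (mm. 5-8) with a perfect authentic cadence — a large antecedent–consequent pair, i.e. a double period.
Phrase 3 begins with different material from phrase 1, making it contrasting.

contrasting double period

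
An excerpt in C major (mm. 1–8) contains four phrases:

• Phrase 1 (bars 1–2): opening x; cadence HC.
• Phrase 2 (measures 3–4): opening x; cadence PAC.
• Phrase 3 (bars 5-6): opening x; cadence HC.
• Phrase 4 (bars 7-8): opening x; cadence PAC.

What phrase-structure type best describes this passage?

The cadence pattern HC–PAC–HC–PAC is weak–strong twice, and phrases 3–4 restate phrases 1–2: a period heard twice, not a double period (which would end weakly at phrase 2).

repeated period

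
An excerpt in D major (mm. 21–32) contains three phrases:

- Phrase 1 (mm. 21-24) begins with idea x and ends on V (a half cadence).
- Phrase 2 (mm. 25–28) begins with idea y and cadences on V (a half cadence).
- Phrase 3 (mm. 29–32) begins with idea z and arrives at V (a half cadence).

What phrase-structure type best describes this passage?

phrase group

The final phrase closes with a half cadence, which is not stronger than the preceding half cadence; the 3 phrases lack an overall antecedent–consequent design and so form a phrase group.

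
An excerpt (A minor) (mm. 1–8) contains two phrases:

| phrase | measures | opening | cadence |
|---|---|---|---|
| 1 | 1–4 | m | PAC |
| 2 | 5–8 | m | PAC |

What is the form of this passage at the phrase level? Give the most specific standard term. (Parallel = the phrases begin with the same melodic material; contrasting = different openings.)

repeated phrase

Both phrases have the same opening (m) and the same cadence (perfect authentic cadence): the second is a restatement, not a consequent, so this is a repeated phrase rather than a period.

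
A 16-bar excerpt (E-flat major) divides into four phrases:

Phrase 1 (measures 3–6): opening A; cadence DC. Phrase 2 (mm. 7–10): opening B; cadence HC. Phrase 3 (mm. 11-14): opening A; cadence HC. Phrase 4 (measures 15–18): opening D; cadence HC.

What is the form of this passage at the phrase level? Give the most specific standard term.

Phrase 4 ends with a half cadence, no stronger than phrase 2's half cadence, so the four phrases do not form a double period; nor do phrases 3–4 duplicate 1–2, so it is not a repeated period. With no phrase reaching a conclusive cadence, the passage is a phrase group.

phrase group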